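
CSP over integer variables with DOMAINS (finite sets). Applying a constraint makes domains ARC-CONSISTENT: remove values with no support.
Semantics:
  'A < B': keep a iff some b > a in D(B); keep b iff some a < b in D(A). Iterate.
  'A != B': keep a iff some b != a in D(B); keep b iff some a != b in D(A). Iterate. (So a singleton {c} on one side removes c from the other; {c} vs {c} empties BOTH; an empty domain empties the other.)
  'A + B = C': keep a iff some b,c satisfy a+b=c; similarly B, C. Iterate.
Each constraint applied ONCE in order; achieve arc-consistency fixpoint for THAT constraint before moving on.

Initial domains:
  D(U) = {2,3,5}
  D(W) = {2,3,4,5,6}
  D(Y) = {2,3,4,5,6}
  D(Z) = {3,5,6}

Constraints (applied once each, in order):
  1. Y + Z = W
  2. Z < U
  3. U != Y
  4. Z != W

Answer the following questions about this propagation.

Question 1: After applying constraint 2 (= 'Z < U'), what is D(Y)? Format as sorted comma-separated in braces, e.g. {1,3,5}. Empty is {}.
Answer: {2,3}

Derivation:
Constraint 1 (Y + Z = W) on D(Y)={2,3,4,5,6} D(Z)={3,5,6} D(W)={2,3,4,5,6}: Y {2,3,4,5,6}->{2,3}; Z {3,5,6}->{3}; W {2,3,4,5,6}->{5,6}
Constraint 2 (Z < U) on D(Z)={3} D(U)={2,3,5}: U {2,3,5}->{5}
So after constraint 2: D(Y) = {2,3}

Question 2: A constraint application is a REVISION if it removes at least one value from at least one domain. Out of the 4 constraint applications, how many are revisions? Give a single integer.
Answer: 2

Derivation:
Constraint 1 (Y + Z = W) on D(Y)={2,3,4,5,6} D(Z)={3,5,6} D(W)={2,3,4,5,6}: Y {2,3,4,5,6}->{2,3}; Z {3,5,6}->{3}; W {2,3,4,5,6}->{5,6} => REVISION
Constraint 2 (Z < U) on D(Z)={3} D(U)={2,3,5}: U {2,3,5}->{5} => REVISION
Constraint 3 (U != Y) on D(U)={5} D(Y)={2,3}: no change => not a revision
Constraint 4 (Z != W) on D(Z)={3} D(W)={5,6}: no change => not a revision
Total revisions = 2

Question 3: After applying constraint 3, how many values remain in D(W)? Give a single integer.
Constraint 1 (Y + Z = W) on D(Y)={2,3,4,5,6} D(Z)={3,5,6} D(W)={2,3,4,5,6}: Y {2,3,4,5,6}->{2,3}; Z {3,5,6}->{3}; W {2,3,4,5,6}->{5,6}
Constraint 2 (Z < U) on D(Z)={3} D(U)={2,3,5}: U {2,3,5}->{5}
Constraint 3 (U != Y) on D(U)={5} D(Y)={2,3}: no change
So after constraint 3: D(W)={5,6}, size = 2

Answer: 2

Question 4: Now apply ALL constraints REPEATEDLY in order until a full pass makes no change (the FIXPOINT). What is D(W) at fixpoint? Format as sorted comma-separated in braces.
Answer: {5,6}

Derivation:
pass 0 (initial): D(W)={2,3,4,5,6}
pass 1: U {2,3,5}->{5}; W {2,3,4,5,6}->{5,6}; Y {2,3,4,5,6}->{2,3}; Z {3,5,6}->{3}
pass 2: no change
Fixpoint after 2 passes: D(W) = {5,6}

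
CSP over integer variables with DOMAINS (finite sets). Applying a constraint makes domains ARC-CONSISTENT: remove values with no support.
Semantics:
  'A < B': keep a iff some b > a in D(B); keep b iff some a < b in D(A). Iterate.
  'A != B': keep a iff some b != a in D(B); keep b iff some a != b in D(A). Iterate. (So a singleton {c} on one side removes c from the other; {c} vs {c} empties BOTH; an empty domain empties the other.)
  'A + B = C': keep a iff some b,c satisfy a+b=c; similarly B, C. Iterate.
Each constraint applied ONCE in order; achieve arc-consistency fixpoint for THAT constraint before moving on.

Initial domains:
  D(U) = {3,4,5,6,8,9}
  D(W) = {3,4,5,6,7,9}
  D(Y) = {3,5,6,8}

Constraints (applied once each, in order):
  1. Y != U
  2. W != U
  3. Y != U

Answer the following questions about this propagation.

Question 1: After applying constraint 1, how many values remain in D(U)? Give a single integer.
Answer: 6

Derivation:
Constraint 1 (Y != U) on D(Y)={3,5,6,8} D(U)={3,4,5,6,8,9}: no change
So after constraint 1: D(U)={3,4,5,6,8,9}, size = 6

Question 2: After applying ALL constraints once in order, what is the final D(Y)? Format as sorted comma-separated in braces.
Answer: {3,5,6,8}

Derivation:
Constraint 1 (Y != U) on D(Y)={3,5,6,8} D(U)={3,4,5,6,8,9}: no change
Constraint 2 (W != U) on D(W)={3,4,5,6,7,9} D(U)={3,4,5,6,8,9}: no change
Constraint 3 (Y != U) on D(Y)={3,5,6,8} D(U)={3,4,5,6,8,9}: no change
So after all 3 constraints: D(Y) = {3,5,6,8}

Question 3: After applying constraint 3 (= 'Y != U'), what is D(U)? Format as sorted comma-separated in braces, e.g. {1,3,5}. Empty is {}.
Constraint 1 (Y != U) on D(Y)={3,5,6,8} D(U)={3,4,5,6,8,9}: no change
Constraint 2 (W != U) on D(W)={3,4,5,6,7,9} D(U)={3,4,5,6,8,9}: no change
Constraint 3 (Y != U) on D(Y)={3,5,6,8} D(U)={3,4,5,6,8,9}: no change
So after constraint 3: D(U) = {3,4,5,6,8,9}

Answer: {3,4,5,6,8,9}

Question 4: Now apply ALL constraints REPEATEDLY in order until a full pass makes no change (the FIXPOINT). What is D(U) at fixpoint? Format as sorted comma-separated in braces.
pass 0 (initial): D(U)={3,4,5,6,8,9}
pass 1: no change
Fixpoint after 1 passes: D(U) = {3,4,5,6,8,9}

Answer: {3,4,5,6,8,9}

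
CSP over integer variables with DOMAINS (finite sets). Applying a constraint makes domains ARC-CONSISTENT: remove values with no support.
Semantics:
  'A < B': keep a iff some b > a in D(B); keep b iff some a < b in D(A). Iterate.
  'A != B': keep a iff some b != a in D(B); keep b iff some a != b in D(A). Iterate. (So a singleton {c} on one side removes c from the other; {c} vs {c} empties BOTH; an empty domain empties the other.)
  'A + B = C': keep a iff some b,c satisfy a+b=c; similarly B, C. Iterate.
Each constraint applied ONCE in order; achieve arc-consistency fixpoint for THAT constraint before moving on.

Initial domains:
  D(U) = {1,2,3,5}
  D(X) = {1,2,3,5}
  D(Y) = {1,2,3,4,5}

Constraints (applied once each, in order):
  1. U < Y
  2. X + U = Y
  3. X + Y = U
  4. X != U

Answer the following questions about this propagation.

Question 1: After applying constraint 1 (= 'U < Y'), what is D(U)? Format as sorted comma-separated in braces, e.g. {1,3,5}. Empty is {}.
Constraint 1 (U < Y) on D(U)={1,2,3,5} D(Y)={1,2,3,4,5}: U {1,2,3,5}->{1,2,3}; Y {1,2,3,4,5}->{2,3,4,5}
So after constraint 1: D(U) = {1,2,3}

Answer: {1,2,3}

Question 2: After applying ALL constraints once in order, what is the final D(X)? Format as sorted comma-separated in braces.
Answer: {1}

Derivation:
Constraint 1 (U < Y) on D(U)={1,2,3,5} D(Y)={1,2,3,4,5}: U {1,2,3,5}->{1,2,3}; Y {1,2,3,4,5}->{2,3,4,5}
Constraint 2 (X + U = Y) on D(X)={1,2,3,5} D(U)={1,2,3} D(Y)={2,3,4,5}: X {1,2,3,5}->{1,2,3}
Constraint 3 (X + Y = U) on D(X)={1,2,3} D(Y)={2,3,4,5} D(U)={1,2,3}: X {1,2,3}->{1}; Y {2,3,4,5}->{2}; U {1,2,3}->{3}
Constraint 4 (X != U) on D(X)={1} D(U)={3}: no change
So after all 4 constraints: D(X) = {1}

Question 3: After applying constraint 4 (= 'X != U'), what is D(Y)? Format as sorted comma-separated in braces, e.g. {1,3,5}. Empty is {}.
Answer: {2}

Derivation:
Constraint 1 (U < Y) on D(U)={1,2,3,5} D(Y)={1,2,3,4,5}: U {1,2,3,5}->{1,2,3}; Y {1,2,3,4,5}->{2,3,4,5}
Constraint 2 (X + U = Y) on D(X)={1,2,3,5} D(U)={1,2,3} D(Y)={2,3,4,5}: X {1,2,3,5}->{1,2,3}
Constraint 3 (X + Y = U) on D(X)={1,2,3} D(Y)={2,3,4,5} D(U)={1,2,3}: X {1,2,3}->{1}; Y {2,3,4,5}->{2}; U {1,2,3}->{3}
Constraint 4 (X != U) on D(X)={1} D(U)={3}: no change
So after constraint 4: D(Y) = {2}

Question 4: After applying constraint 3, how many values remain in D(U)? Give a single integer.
Constraint 1 (U < Y) on D(U)={1,2,3,5} D(Y)={1,2,3,4,5}: U {1,2,3,5}->{1,2,3}; Y {1,2,3,4,5}->{2,3,4,5}
Constraint 2 (X + U = Y) on D(X)={1,2,3,5} D(U)={1,2,3} D(Y)={2,3,4,5}: X {1,2,3,5}->{1,2,3}
Constraint 3 (X + Y = U) on D(X)={1,2,3} D(Y)={2,3,4,5} D(U)={1,2,3}: X {1,2,3}->{1}; Y {2,3,4,5}->{2}; U {1,2,3}->{3}
So after constraint 3: D(U)={3}, size = 1

Answer: 1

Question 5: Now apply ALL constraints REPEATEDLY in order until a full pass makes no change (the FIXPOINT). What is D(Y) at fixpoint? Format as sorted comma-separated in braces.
pass 0 (initial): D(Y)={1,2,3,4,5}
pass 1: U {1,2,3,5}->{3}; X {1,2,3,5}->{1}; Y {1,2,3,4,5}->{2}
pass 2: U {3}->{}; X {1}->{}; Y {2}->{}
pass 3: no change
Fixpoint after 3 passes: D(Y) = {}

Answer: {}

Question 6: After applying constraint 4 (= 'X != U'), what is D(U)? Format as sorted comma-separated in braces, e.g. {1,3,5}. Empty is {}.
Answer: {3}

Derivation:
Constraint 1 (U < Y) on D(U)={1,2,3,5} D(Y)={1,2,3,4,5}: U {1,2,3,5}->{1,2,3}; Y {1,2,3,4,5}->{2,3,4,5}
Constraint 2 (X + U = Y) on D(X)={1,2,3,5} D(U)={1,2,3} D(Y)={2,3,4,5}: X {1,2,3,5}->{1,2,3}
Constraint 3 (X + Y = U) on D(X)={1,2,3} D(Y)={2,3,4,5} D(U)={1,2,3}: X {1,2,3}->{1}; Y {2,3,4,5}->{2}; U {1,2,3}->{3}
Constraint 4 (X != U) on D(X)={1} D(U)={3}: no change
So after constraint 4: D(U) = {3}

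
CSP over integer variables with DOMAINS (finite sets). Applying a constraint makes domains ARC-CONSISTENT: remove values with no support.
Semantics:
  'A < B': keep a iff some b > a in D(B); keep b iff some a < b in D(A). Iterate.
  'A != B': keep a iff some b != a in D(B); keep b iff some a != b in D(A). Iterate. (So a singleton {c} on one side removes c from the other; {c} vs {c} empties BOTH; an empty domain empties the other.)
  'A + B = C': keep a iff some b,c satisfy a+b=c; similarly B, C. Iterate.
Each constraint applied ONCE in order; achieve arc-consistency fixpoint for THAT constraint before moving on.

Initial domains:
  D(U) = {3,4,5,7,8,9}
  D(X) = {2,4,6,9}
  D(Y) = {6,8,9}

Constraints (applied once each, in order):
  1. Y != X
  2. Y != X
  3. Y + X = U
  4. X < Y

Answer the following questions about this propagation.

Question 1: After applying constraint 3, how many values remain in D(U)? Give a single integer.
Answer: 1

Derivation:
Constraint 1 (Y != X) on D(Y)={6,8,9} D(X)={2,4,6,9}: no change
Constraint 2 (Y != X) on D(Y)={6,8,9} D(X)={2,4,6,9}: no change
Constraint 3 (Y + X = U) on D(Y)={6,8,9} D(X)={2,4,6,9} D(U)={3,4,5,7,8,9}: Y {6,8,9}->{6}; X {2,4,6,9}->{2}; U {3,4,5,7,8,9}->{8}
So after constraint 3: D(U)={8}, size = 1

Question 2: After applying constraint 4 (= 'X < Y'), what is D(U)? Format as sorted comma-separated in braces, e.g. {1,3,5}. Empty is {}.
Constraint 1 (Y != X) on D(Y)={6,8,9} D(X)={2,4,6,9}: no change
Constraint 2 (Y != X) on D(Y)={6,8,9} D(X)={2,4,6,9}: no change
Constraint 3 (Y + X = U) on D(Y)={6,8,9} D(X)={2,4,6,9} D(U)={3,4,5,7,8,9}: Y {6,8,9}->{6}; X {2,4,6,9}->{2}; U {3,4,5,7,8,9}->{8}
Constraint 4 (X < Y) on D(X)={2} D(Y)={6}: no change
So after constraint 4: D(U) = {8}

Answer: {8}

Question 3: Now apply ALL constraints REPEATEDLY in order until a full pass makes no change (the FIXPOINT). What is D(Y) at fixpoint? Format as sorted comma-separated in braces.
Answer: {6}

Derivation:
pass 0 (initial): D(Y)={6,8,9}
pass 1: U {3,4,5,7,8,9}->{8}; X {2,4,6,9}->{2}; Y {6,8,9}->{6}
pass 2: no change
Fixpoint after 2 passes: D(Y) = {6}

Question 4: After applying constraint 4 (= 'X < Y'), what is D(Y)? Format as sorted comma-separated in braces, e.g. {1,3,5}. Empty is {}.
Constraint 1 (Y != X) on D(Y)={6,8,9} D(X)={2,4,6,9}: no change
Constraint 2 (Y != X) on D(Y)={6,8,9} D(X)={2,4,6,9}: no change
Constraint 3 (Y + X = U) on D(Y)={6,8,9} D(X)={2,4,6,9} D(U)={3,4,5,7,8,9}: Y {6,8,9}->{6}; X {2,4,6,9}->{2}; U {3,4,5,7,8,9}->{8}
Constraint 4 (X < Y) on D(X)={2} D(Y)={6}: no change
So after constraint 4: D(Y) = {6}

Answer: {6}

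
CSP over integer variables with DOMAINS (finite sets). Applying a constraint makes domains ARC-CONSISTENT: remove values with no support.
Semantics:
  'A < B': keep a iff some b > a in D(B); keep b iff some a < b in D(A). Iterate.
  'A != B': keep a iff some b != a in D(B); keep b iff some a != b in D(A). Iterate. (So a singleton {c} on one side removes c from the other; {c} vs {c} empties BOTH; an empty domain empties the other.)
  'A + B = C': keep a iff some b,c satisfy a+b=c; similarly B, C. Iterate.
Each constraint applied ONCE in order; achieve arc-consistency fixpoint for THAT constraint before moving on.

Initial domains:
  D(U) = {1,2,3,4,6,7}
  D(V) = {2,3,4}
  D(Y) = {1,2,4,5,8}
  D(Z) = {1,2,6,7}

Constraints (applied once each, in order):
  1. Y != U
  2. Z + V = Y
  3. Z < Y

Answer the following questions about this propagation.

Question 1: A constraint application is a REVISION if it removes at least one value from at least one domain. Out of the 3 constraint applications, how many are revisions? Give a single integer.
Constraint 1 (Y != U) on D(Y)={1,2,4,5,8} D(U)={1,2,3,4,6,7}: no change => not a revision
Constraint 2 (Z + V = Y) on D(Z)={1,2,6,7} D(V)={2,3,4} D(Y)={1,2,4,5,8}: Z {1,2,6,7}->{1,2,6}; Y {1,2,4,5,8}->{4,5,8} => REVISION
Constraint 3 (Z < Y) on D(Z)={1,2,6} D(Y)={4,5,8}: no change => not a revision
Total revisions = 1

Answer: 1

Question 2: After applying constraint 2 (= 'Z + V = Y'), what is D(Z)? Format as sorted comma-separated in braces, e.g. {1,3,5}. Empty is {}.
Constraint 1 (Y != U) on D(Y)={1,2,4,5,8} D(U)={1,2,3,4,6,7}: no change
Constraint 2 (Z + V = Y) on D(Z)={1,2,6,7} D(V)={2,3,4} D(Y)={1,2,4,5,8}: Z {1,2,6,7}->{1,2,6}; Y {1,2,4,5,8}->{4,5,8}
So after constraint 2: D(Z) = {1,2,6}

Answer: {1,2,6}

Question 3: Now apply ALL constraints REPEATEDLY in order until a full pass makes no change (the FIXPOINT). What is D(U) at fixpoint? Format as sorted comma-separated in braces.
pass 0 (initial): D(U)={1,2,3,4,6,7}
pass 1: Y {1,2,4,5,8}->{4,5,8}; Z {1,2,6,7}->{1,2,6}
pass 2: no change
Fixpoint after 2 passes: D(U) = {1,2,3,4,6,7}

Answer: {1,2,3,4,6,7}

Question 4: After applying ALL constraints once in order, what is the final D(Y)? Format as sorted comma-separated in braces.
Constraint 1 (Y != U) on D(Y)={1,2,4,5,8} D(U)={1,2,3,4,6,7}: no change
Constraint 2 (Z + V = Y) on D(Z)={1,2,6,7} D(V)={2,3,4} D(Y)={1,2,4,5,8}: Z {1,2,6,7}->{1,2,6}; Y {1,2,4,5,8}->{4,5,8}
Constraint 3 (Z < Y) on D(Z)={1,2,6} D(Y)={4,5,8}: no change
So after all 3 constraints: D(Y) = {4,5,8}

Answer: {4,5,8}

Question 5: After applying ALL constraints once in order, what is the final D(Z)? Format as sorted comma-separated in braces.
Constraint 1 (Y != U) on D(Y)={1,2,4,5,8} D(U)={1,2,3,4,6,7}: no change
Constraint 2 (Z + V = Y) on D(Z)={1,2,6,7} D(V)={2,3,4} D(Y)={1,2,4,5,8}: Z {1,2,6,7}->{1,2,6}; Y {1,2,4,5,8}->{4,5,8}
Constraint 3 (Z < Y) on D(Z)={1,2,6} D(Y)={4,5,8}: no change
So after all 3 constraints: D(Z) = {1,2,6}

Answer: {1,2,6}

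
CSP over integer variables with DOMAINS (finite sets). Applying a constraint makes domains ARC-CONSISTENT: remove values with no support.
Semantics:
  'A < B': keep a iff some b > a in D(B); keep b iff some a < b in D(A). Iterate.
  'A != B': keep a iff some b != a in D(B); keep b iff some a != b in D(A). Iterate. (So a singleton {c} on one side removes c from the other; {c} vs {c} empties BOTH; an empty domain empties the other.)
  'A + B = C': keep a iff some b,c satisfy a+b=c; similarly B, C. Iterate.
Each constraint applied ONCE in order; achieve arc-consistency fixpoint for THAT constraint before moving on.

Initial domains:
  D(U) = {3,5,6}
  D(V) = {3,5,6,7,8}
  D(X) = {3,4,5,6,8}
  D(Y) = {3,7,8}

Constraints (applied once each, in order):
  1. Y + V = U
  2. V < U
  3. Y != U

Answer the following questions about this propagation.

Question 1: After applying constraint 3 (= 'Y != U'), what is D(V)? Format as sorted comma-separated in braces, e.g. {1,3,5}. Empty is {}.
Answer: {3}

Derivation:
Constraint 1 (Y + V = U) on D(Y)={3,7,8} D(V)={3,5,6,7,8} D(U)={3,5,6}: Y {3,7,8}->{3}; V {3,5,6,7,8}->{3}; U {3,5,6}->{6}
Constraint 2 (V < U) on D(V)={3} D(U)={6}: no change
Constraint 3 (Y != U) on D(Y)={3} D(U)={6}: no change
So after constraint 3: D(V) = {3}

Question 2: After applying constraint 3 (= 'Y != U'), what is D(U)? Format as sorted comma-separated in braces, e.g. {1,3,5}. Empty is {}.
Constraint 1 (Y + V = U) on D(Y)={3,7,8} D(V)={3,5,6,7,8} D(U)={3,5,6}: Y {3,7,8}->{3}; V {3,5,6,7,8}->{3}; U {3,5,6}->{6}
Constraint 2 (V < U) on D(V)={3} D(U)={6}: no change
Constraint 3 (Y != U) on D(Y)={3} D(U)={6}: no change
So after constraint 3: D(U) = {6}

Answer: {6}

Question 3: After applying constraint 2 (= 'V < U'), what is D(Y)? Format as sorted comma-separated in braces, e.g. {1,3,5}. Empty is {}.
Constraint 1 (Y + V = U) on D(Y)={3,7,8} D(V)={3,5,6,7,8} D(U)={3,5,6}: Y {3,7,8}->{3}; V {3,5,6,7,8}->{3}; U {3,5,6}->{6}
Constraint 2 (V < U) on D(V)={3} D(U)={6}: no change
So after constraint 2: D(Y) = {3}

Answer: {3}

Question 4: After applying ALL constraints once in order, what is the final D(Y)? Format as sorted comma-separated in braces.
Answer: {3}

Derivation:
Constraint 1 (Y + V = U) on D(Y)={3,7,8} D(V)={3,5,6,7,8} D(U)={3,5,6}: Y {3,7,8}->{3}; V {3,5,6,7,8}->{3}; U {3,5,6}->{6}
Constraint 2 (V < U) on D(V)={3} D(U)={6}: no change
Constraint 3 (Y != U) on D(Y)={3} D(U)={6}: no change
So after all 3 constraints: D(Y) = {3}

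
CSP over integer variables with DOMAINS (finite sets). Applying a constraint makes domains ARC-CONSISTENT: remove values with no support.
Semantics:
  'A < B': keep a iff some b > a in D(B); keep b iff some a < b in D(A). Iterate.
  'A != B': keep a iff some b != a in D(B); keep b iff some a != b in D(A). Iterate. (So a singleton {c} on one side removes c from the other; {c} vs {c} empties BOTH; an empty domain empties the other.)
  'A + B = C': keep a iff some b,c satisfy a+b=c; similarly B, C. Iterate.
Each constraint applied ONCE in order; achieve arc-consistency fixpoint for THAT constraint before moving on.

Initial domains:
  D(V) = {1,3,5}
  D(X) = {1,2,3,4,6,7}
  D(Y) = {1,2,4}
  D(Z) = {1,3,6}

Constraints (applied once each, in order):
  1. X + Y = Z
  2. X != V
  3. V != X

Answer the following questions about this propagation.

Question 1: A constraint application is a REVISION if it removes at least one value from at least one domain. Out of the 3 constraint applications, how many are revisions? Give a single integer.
Constraint 1 (X + Y = Z) on D(X)={1,2,3,4,6,7} D(Y)={1,2,4} D(Z)={1,3,6}: X {1,2,3,4,6,7}->{1,2,4}; Z {1,3,6}->{3,6} => REVISION
Constraint 2 (X != V) on D(X)={1,2,4} D(V)={1,3,5}: no change => not a revision
Constraint 3 (V != X) on D(V)={1,3,5} D(X)={1,2,4}: no change => not a revision
Total revisions = 1

Answer: 1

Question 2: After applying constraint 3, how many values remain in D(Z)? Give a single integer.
Answer: 2

Derivation:
Constraint 1 (X + Y = Z) on D(X)={1,2,3,4,6,7} D(Y)={1,2,4} D(Z)={1,3,6}: X {1,2,3,4,6,7}->{1,2,4}; Z {1,3,6}->{3,6}
Constraint 2 (X != V) on D(X)={1,2,4} D(V)={1,3,5}: no change
Constraint 3 (V != X) on D(V)={1,3,5} D(X)={1,2,4}: no change
So after constraint 3: D(Z)={3,6}, size = 2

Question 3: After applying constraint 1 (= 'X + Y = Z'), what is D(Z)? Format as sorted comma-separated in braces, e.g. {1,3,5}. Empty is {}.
Answer: {3,6}

Derivation:
Constraint 1 (X + Y = Z) on D(X)={1,2,3,4,6,7} D(Y)={1,2,4} D(Z)={1,3,6}: X {1,2,3,4,6,7}->{1,2,4}; Z {1,3,6}->{3,6}
So after constraint 1: D(Z) = {3,6}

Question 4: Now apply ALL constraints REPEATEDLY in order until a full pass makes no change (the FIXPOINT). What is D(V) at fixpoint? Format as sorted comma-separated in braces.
Answer: {1,3,5}

Derivation:
pass 0 (initial): D(V)={1,3,5}
pass 1: X {1,2,3,4,6,7}->{1,2,4}; Z {1,3,6}->{3,6}
pass 2: no change
Fixpoint after 2 passes: D(V) = {1,3,5}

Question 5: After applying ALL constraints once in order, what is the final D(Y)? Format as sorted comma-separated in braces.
Constraint 1 (X + Y = Z) on D(X)={1,2,3,4,6,7} D(Y)={1,2,4} D(Z)={1,3,6}: X {1,2,3,4,6,7}->{1,2,4}; Z {1,3,6}->{3,6}
Constraint 2 (X != V) on D(X)={1,2,4} D(V)={1,3,5}: no change
Constraint 3 (V != X) on D(V)={1,3,5} D(X)={1,2,4}: no change
So after all 3 constraints: D(Y) = {1,2,4}

Answer: {1,2,4}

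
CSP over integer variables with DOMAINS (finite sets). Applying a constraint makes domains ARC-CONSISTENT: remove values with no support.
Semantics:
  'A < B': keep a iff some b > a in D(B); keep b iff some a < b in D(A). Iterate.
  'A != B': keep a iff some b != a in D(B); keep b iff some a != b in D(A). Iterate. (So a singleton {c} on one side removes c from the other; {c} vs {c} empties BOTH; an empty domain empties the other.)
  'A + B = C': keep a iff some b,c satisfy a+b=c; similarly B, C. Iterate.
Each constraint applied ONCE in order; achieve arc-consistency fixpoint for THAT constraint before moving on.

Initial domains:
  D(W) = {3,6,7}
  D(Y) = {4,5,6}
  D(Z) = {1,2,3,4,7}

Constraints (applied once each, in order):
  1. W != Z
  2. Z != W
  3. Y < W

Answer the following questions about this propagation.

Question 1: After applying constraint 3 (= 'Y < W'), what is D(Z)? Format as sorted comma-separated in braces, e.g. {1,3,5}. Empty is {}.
Constraint 1 (W != Z) on D(W)={3,6,7} D(Z)={1,2,3,4,7}: no change
Constraint 2 (Z != W) on D(Z)={1,2,3,4,7} D(W)={3,6,7}: no change
Constraint 3 (Y < W) on D(Y)={4,5,6} D(W)={3,6,7}: W {3,6,7}->{6,7}
So after constraint 3: D(Z) = {1,2,3,4,7}

Answer: {1,2,3,4,7}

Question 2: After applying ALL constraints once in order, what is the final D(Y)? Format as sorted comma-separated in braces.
Constraint 1 (W != Z) on D(W)={3,6,7} D(Z)={1,2,3,4,7}: no change
Constraint 2 (Z != W) on D(Z)={1,2,3,4,7} D(W)={3,6,7}: no change
Constraint 3 (Y < W) on D(Y)={4,5,6} D(W)={3,6,7}: W {3,6,7}->{6,7}
So after all 3 constraints: D(Y) = {4,5,6}

Answer: {4,5,6}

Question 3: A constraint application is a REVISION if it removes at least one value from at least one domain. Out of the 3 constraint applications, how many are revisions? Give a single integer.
Answer: 1

Derivation:
Constraint 1 (W != Z) on D(W)={3,6,7} D(Z)={1,2,3,4,7}: no change => not a revision
Constraint 2 (Z != W) on D(Z)={1,2,3,4,7} D(W)={3,6,7}: no change => not a revision
Constraint 3 (Y < W) on D(Y)={4,5,6} D(W)={3,6,7}: W {3,6,7}->{6,7} => REVISION
Total revisions = 1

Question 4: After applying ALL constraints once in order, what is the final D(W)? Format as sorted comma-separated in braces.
Answer: {6,7}

Derivation:
Constraint 1 (W != Z) on D(W)={3,6,7} D(Z)={1,2,3,4,7}: no change
Constraint 2 (Z != W) on D(Z)={1,2,3,4,7} D(W)={3,6,7}: no change
Constraint 3 (Y < W) on D(Y)={4,5,6} D(W)={3,6,7}: W {3,6,7}->{6,7}
So after all 3 constraints: D(W) = {6,7}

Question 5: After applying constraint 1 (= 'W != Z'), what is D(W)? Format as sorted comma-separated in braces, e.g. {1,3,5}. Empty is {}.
Answer: {3,6,7}

Derivation:
Constraint 1 (W != Z) on D(W)={3,6,7} D(Z)={1,2,3,4,7}: no change
So after constraint 1: D(W) = {3,6,7}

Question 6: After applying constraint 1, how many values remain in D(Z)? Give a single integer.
Constraint 1 (W != Z) on D(W)={3,6,7} D(Z)={1,2,3,4,7}: no change
So after constraint 1: D(Z)={1,2,3,4,7}, size = 5

Answer: 5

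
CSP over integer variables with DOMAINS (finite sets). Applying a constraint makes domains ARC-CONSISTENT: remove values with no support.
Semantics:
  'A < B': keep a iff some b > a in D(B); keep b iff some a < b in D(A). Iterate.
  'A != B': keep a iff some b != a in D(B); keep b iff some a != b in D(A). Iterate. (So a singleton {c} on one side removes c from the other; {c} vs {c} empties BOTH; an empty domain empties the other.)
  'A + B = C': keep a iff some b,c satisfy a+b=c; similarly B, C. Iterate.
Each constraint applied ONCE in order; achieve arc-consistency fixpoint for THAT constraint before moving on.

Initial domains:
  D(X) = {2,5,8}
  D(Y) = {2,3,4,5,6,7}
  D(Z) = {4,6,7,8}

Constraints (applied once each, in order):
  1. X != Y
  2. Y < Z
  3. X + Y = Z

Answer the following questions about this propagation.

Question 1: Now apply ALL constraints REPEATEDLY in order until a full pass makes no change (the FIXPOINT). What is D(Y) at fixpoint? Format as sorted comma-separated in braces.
pass 0 (initial): D(Y)={2,3,4,5,6,7}
pass 1: X {2,5,8}->{2,5}; Y {2,3,4,5,6,7}->{2,3,4,5,6}
pass 2: no change
Fixpoint after 2 passes: D(Y) = {2,3,4,5,6}

Answer: {2,3,4,5,6}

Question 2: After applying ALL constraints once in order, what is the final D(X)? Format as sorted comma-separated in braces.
Constraint 1 (X != Y) on D(X)={2,5,8} D(Y)={2,3,4,5,6,7}: no change
Constraint 2 (Y < Z) on D(Y)={2,3,4,5,6,7} D(Z)={4,6,7,8}: no change
Constraint 3 (X + Y = Z) on D(X)={2,5,8} D(Y)={2,3,4,5,6,7} D(Z)={4,6,7,8}: X {2,5,8}->{2,5}; Y {2,3,4,5,6,7}->{2,3,4,5,6}
So after all 3 constraints: D(X) = {2,5}

Answer: {2,5}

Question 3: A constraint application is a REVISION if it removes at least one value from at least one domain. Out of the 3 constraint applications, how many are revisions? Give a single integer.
Constraint 1 (X != Y) on D(X)={2,5,8} D(Y)={2,3,4,5,6,7}: no change => not a revision
Constraint 2 (Y < Z) on D(Y)={2,3,4,5,6,7} D(Z)={4,6,7,8}: no change => not a revision
Constraint 3 (X + Y = Z) on D(X)={2,5,8} D(Y)={2,3,4,5,6,7} D(Z)={4,6,7,8}: X {2,5,8}->{2,5}; Y {2,3,4,5,6,7}->{2,3,4,5,6} => REVISION
Total revisions = 1

Answer: 1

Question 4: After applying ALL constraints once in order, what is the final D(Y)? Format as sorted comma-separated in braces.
Answer: {2,3,4,5,6}

Derivation:
Constraint 1 (X != Y) on D(X)={2,5,8} D(Y)={2,3,4,5,6,7}: no change
Constraint 2 (Y < Z) on D(Y)={2,3,4,5,6,7} D(Z)={4,6,7,8}: no change
Constraint 3 (X + Y = Z) on D(X)={2,5,8} D(Y)={2,3,4,5,6,7} D(Z)={4,6,7,8}: X {2,5,8}->{2,5}; Y {2,3,4,5,6,7}->{2,3,4,5,6}
So after all 3 constraints: D(Y) = {2,3,4,5,6}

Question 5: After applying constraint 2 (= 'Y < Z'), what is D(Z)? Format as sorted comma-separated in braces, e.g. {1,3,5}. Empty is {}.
Answer: {4,6,7,8}

Derivation:
Constraint 1 (X != Y) on D(X)={2,5,8} D(Y)={2,3,4,5,6,7}: no change
Constraint 2 (Y < Z) on D(Y)={2,3,4,5,6,7} D(Z)={4,6,7,8}: no change
So after constraint 2: D(Z) = {4,6,7,8}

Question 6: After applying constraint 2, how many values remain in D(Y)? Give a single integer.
Constraint 1 (X != Y) on D(X)={2,5,8} D(Y)={2,3,4,5,6,7}: no change
Constraint 2 (Y < Z) on D(Y)={2,3,4,5,6,7} D(Z)={4,6,7,8}: no change
So after constraint 2: D(Y)={2,3,4,5,6,7}, size = 6

Answer: 6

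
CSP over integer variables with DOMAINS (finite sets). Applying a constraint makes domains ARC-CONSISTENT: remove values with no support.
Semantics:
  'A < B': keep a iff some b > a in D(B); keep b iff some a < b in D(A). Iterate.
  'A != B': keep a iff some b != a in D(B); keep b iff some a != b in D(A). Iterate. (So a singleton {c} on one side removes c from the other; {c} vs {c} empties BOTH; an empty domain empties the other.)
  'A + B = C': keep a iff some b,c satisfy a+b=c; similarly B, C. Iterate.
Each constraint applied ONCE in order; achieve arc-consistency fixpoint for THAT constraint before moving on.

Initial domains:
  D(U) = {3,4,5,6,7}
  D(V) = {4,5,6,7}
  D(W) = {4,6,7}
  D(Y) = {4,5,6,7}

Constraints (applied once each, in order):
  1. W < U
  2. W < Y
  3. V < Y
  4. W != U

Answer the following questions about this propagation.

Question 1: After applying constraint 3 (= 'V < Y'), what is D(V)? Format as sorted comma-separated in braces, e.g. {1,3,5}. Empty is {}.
Constraint 1 (W < U) on D(W)={4,6,7} D(U)={3,4,5,6,7}: W {4,6,7}->{4,6}; U {3,4,5,6,7}->{5,6,7}
Constraint 2 (W < Y) on D(W)={4,6} D(Y)={4,5,6,7}: Y {4,5,6,7}->{5,6,7}
Constraint 3 (V < Y) on D(V)={4,5,6,7} D(Y)={5,6,7}: V {4,5,6,7}->{4,5,6}
So after constraint 3: D(V) = {4,5,6}

Answer: {4,5,6}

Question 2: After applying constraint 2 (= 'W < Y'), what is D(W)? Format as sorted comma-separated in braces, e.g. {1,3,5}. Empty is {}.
Answer: {4,6}

Derivation:
Constraint 1 (W < U) on D(W)={4,6,7} D(U)={3,4,5,6,7}: W {4,6,7}->{4,6}; U {3,4,5,6,7}->{5,6,7}
Constraint 2 (W < Y) on D(W)={4,6} D(Y)={4,5,6,7}: Y {4,5,6,7}->{5,6,7}
So after constraint 2: D(W) = {4,6}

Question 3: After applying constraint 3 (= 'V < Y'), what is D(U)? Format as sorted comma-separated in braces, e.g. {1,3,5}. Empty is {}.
Constraint 1 (W < U) on D(W)={4,6,7} D(U)={3,4,5,6,7}: W {4,6,7}->{4,6}; U {3,4,5,6,7}->{5,6,7}
Constraint 2 (W < Y) on D(W)={4,6} D(Y)={4,5,6,7}: Y {4,5,6,7}->{5,6,7}
Constraint 3 (V < Y) on D(V)={4,5,6,7} D(Y)={5,6,7}: V {4,5,6,7}->{4,5,6}
So after constraint 3: D(U) = {5,6,7}

Answer: {5,6,7}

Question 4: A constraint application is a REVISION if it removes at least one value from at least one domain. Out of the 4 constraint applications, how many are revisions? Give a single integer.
Answer: 3

Derivation:
Constraint 1 (W < U) on D(W)={4,6,7} D(U)={3,4,5,6,7}: W {4,6,7}->{4,6}; U {3,4,5,6,7}->{5,6,7} => REVISION
Constraint 2 (W < Y) on D(W)={4,6} D(Y)={4,5,6,7}: Y {4,5,6,7}->{5,6,7} => REVISION
Constraint 3 (V < Y) on D(V)={4,5,6,7} D(Y)={5,6,7}: V {4,5,6,7}->{4,5,6} => REVISION
Constraint 4 (W != U) on D(W)={4,6} D(U)={5,6,7}: no change => not a revision
Total revisions = 3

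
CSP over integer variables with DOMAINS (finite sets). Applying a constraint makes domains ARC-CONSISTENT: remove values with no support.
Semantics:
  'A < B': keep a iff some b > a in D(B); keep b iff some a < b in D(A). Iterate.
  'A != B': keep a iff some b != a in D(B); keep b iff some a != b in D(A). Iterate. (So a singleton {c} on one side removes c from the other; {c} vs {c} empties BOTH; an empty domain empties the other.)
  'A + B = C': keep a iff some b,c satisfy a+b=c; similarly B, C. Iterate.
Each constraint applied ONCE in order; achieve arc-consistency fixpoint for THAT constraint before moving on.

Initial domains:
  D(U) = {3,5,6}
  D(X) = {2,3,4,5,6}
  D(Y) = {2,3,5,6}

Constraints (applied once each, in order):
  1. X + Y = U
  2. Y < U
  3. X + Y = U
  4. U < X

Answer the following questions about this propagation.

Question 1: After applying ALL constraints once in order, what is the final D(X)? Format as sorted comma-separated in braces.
Constraint 1 (X + Y = U) on D(X)={2,3,4,5,6} D(Y)={2,3,5,6} D(U)={3,5,6}: X {2,3,4,5,6}->{2,3,4}; Y {2,3,5,6}->{2,3}; U {3,5,6}->{5,6}
Constraint 2 (Y < U) on D(Y)={2,3} D(U)={5,6}: no change
Constraint 3 (X + Y = U) on D(X)={2,3,4} D(Y)={2,3} D(U)={5,6}: no change
Constraint 4 (U < X) on D(U)={5,6} D(X)={2,3,4}: U {5,6}->{}; X {2,3,4}->{}
So after all 4 constraints: D(X) = {}

Answer: {}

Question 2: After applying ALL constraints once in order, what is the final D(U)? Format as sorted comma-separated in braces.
Answer: {}

Derivation:
Constraint 1 (X + Y = U) on D(X)={2,3,4,5,6} D(Y)={2,3,5,6} D(U)={3,5,6}: X {2,3,4,5,6}->{2,3,4}; Y {2,3,5,6}->{2,3}; U {3,5,6}->{5,6}
Constraint 2 (Y < U) on D(Y)={2,3} D(U)={5,6}: no change
Constraint 3 (X + Y = U) on D(X)={2,3,4} D(Y)={2,3} D(U)={5,6}: no change
Constraint 4 (U < X) on D(U)={5,6} D(X)={2,3,4}: U {5,6}->{}; X {2,3,4}->{}
So after all 4 constraints: D(U) = {}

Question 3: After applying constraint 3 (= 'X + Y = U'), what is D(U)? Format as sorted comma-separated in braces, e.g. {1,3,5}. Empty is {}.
Answer: {5,6}

Derivation:
Constraint 1 (X + Y = U) on D(X)={2,3,4,5,6} D(Y)={2,3,5,6} D(U)={3,5,6}: X {2,3,4,5,6}->{2,3,4}; Y {2,3,5,6}->{2,3}; U {3,5,6}->{5,6}
Constraint 2 (Y < U) on D(Y)={2,3} D(U)={5,6}: no change
Constraint 3 (X + Y = U) on D(X)={2,3,4} D(Y)={2,3} D(U)={5,6}: no change
So after constraint 3: D(U) = {5,6}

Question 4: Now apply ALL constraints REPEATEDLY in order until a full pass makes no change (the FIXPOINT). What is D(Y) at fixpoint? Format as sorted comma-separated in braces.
pass 0 (initial): D(Y)={2,3,5,6}
pass 1: U {3,5,6}->{}; X {2,3,4,5,6}->{}; Y {2,3,5,6}->{2,3}
pass 2: Y {2,3}->{}
pass 3: no change
Fixpoint after 3 passes: D(Y) = {}

Answer: {}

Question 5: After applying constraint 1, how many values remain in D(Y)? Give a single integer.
Constraint 1 (X + Y = U) on D(X)={2,3,4,5,6} D(Y)={2,3,5,6} D(U)={3,5,6}: X {2,3,4,5,6}->{2,3,4}; Y {2,3,5,6}->{2,3}; U {3,5,6}->{5,6}
So after constraint 1: D(Y)={2,3}, size = 2

Answer: 2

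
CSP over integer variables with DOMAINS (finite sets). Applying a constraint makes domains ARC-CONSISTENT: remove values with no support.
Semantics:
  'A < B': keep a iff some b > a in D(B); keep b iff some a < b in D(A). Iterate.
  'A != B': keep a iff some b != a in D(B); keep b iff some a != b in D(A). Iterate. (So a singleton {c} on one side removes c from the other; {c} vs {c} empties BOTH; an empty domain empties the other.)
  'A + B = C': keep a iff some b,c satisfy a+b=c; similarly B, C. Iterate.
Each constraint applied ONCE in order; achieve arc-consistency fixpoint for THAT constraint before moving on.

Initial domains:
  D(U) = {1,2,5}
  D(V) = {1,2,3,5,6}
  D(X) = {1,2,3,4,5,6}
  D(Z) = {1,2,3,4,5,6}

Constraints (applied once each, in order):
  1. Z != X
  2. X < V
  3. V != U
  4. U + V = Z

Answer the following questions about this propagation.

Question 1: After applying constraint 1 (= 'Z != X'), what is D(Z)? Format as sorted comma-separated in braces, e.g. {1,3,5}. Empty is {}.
Constraint 1 (Z != X) on D(Z)={1,2,3,4,5,6} D(X)={1,2,3,4,5,6}: no change
So after constraint 1: D(Z) = {1,2,3,4,5,6}

Answer: {1,2,3,4,5,6}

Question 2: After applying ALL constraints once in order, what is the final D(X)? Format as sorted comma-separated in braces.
Constraint 1 (Z != X) on D(Z)={1,2,3,4,5,6} D(X)={1,2,3,4,5,6}: no change
Constraint 2 (X < V) on D(X)={1,2,3,4,5,6} D(V)={1,2,3,5,6}: X {1,2,3,4,5,6}->{1,2,3,4,5}; V {1,2,3,5,6}->{2,3,5,6}
Constraint 3 (V != U) on D(V)={2,3,5,6} D(U)={1,2,5}: no change
Constraint 4 (U + V = Z) on D(U)={1,2,5} D(V)={2,3,5,6} D(Z)={1,2,3,4,5,6}: U {1,2,5}->{1,2}; V {2,3,5,6}->{2,3,5}; Z {1,2,3,4,5,6}->{3,4,5,6}
So after all 4 constraints: D(X) = {1,2,3,4,5}

Answer: {1,2,3,4,5}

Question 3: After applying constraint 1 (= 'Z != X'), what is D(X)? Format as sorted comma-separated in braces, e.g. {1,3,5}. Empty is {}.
Answer: {1,2,3,4,5,6}

Derivation:
Constraint 1 (Z != X) on D(Z)={1,2,3,4,5,6} D(X)={1,2,3,4,5,6}: no change
So after constraint 1: D(X) = {1,2,3,4,5,6}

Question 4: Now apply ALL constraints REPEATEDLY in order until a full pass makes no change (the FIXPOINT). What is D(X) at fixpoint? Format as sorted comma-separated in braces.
Answer: {1,2,3,4}

Derivation:
pass 0 (initial): D(X)={1,2,3,4,5,6}
pass 1: U {1,2,5}->{1,2}; V {1,2,3,5,6}->{2,3,5}; X {1,2,3,4,5,6}->{1,2,3,4,5}; Z {1,2,3,4,5,6}->{3,4,5,6}
pass 2: X {1,2,3,4,5}->{1,2,3,4}
pass 3: no change
Fixpoint after 3 passes: D(X) = {1,2,3,4}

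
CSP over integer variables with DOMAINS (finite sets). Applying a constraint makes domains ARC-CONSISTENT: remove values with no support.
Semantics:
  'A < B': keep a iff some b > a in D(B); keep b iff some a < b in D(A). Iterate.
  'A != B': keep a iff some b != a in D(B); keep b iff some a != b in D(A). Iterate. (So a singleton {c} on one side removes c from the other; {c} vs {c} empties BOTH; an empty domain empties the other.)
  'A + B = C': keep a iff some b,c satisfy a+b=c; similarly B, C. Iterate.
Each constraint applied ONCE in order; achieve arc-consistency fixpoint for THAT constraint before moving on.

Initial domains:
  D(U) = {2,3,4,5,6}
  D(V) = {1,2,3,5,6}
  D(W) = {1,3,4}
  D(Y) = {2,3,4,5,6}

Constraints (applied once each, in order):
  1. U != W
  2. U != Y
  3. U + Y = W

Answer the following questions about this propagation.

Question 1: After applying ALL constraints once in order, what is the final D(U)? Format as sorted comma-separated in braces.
Answer: {2}

Derivation:
Constraint 1 (U != W) on D(U)={2,3,4,5,6} D(W)={1,3,4}: no change
Constraint 2 (U != Y) on D(U)={2,3,4,5,6} D(Y)={2,3,4,5,6}: no change
Constraint 3 (U + Y = W) on D(U)={2,3,4,5,6} D(Y)={2,3,4,5,6} D(W)={1,3,4}: U {2,3,4,5,6}->{2}; Y {2,3,4,5,6}->{2}; W {1,3,4}->{4}
So after all 3 constraints: D(U) = {2}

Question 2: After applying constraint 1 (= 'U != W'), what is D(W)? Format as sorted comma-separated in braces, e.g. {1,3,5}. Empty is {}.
Constraint 1 (U != W) on D(U)={2,3,4,5,6} D(W)={1,3,4}: no change
So after constraint 1: D(W) = {1,3,4}

Answer: {1,3,4}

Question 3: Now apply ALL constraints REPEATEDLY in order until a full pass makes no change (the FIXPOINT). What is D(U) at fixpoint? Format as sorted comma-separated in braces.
Answer: {}

Derivation:
pass 0 (initial): D(U)={2,3,4,5,6}
pass 1: U {2,3,4,5,6}->{2}; W {1,3,4}->{4}; Y {2,3,4,5,6}->{2}
pass 2: U {2}->{}; W {4}->{}; Y {2}->{}
pass 3: no change
Fixpoint after 3 passes: D(U) = {}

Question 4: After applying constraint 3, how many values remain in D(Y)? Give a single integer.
Constraint 1 (U != W) on D(U)={2,3,4,5,6} D(W)={1,3,4}: no change
Constraint 2 (U != Y) on D(U)={2,3,4,5,6} D(Y)={2,3,4,5,6}: no change
Constraint 3 (U + Y = W) on D(U)={2,3,4,5,6} D(Y)={2,3,4,5,6} D(W)={1,3,4}: U {2,3,4,5,6}->{2}; Y {2,3,4,5,6}->{2}; W {1,3,4}->{4}
So after constraint 3: D(Y)={2}, size = 1

Answer: 1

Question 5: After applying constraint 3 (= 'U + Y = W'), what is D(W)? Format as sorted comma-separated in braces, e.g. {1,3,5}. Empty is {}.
Answer: {4}

Derivation:
Constraint 1 (U != W) on D(U)={2,3,4,5,6} D(W)={1,3,4}: no change
Constraint 2 (U != Y) on D(U)={2,3,4,5,6} D(Y)={2,3,4,5,6}: no change
Constraint 3 (U + Y = W) on D(U)={2,3,4,5,6} D(Y)={2,3,4,5,6} D(W)={1,3,4}: U {2,3,4,5,6}->{2}; Y {2,3,4,5,6}->{2}; W {1,3,4}->{4}
So after constraint 3: D(W) = {4}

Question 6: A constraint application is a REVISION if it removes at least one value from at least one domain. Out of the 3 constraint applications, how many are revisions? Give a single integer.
Answer: 1

Derivation:
Constraint 1 (U != W) on D(U)={2,3,4,5,6} D(W)={1,3,4}: no change => not a revision
Constraint 2 (U != Y) on D(U)={2,3,4,5,6} D(Y)={2,3,4,5,6}: no change => not a revision
Constraint 3 (U + Y = W) on D(U)={2,3,4,5,6} D(Y)={2,3,4,5,6} D(W)={1,3,4}: U {2,3,4,5,6}->{2}; Y {2,3,4,5,6}->{2}; W {1,3,4}->{4} => REVISION
Total revisions = 1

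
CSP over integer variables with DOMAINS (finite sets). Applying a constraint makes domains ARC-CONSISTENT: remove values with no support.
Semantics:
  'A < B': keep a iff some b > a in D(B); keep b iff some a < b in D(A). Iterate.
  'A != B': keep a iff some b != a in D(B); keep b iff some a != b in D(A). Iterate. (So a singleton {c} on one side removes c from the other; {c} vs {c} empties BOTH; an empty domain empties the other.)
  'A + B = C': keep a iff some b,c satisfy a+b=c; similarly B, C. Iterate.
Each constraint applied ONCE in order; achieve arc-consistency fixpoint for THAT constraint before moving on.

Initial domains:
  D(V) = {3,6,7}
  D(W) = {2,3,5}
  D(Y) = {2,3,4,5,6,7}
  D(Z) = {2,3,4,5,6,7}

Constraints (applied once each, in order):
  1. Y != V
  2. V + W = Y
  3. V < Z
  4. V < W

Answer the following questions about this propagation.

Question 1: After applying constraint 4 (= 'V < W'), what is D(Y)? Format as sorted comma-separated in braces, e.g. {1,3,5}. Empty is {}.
Answer: {5,6}

Derivation:
Constraint 1 (Y != V) on D(Y)={2,3,4,5,6,7} D(V)={3,6,7}: no change
Constraint 2 (V + W = Y) on D(V)={3,6,7} D(W)={2,3,5} D(Y)={2,3,4,5,6,7}: V {3,6,7}->{3}; W {2,3,5}->{2,3}; Y {2,3,4,5,6,7}->{5,6}
Constraint 3 (V < Z) on D(V)={3} D(Z)={2,3,4,5,6,7}: Z {2,3,4,5,6,7}->{4,5,6,7}
Constraint 4 (V < W) on D(V)={3} D(W)={2,3}: V {3}->{}; W {2,3}->{}
So after constraint 4: D(Y) = {5,6}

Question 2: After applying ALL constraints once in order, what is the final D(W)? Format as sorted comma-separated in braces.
Answer: {}

Derivation:
Constraint 1 (Y != V) on D(Y)={2,3,4,5,6,7} D(V)={3,6,7}: no change
Constraint 2 (V + W = Y) on D(V)={3,6,7} D(W)={2,3,5} D(Y)={2,3,4,5,6,7}: V {3,6,7}->{3}; W {2,3,5}->{2,3}; Y {2,3,4,5,6,7}->{5,6}
Constraint 3 (V < Z) on D(V)={3} D(Z)={2,3,4,5,6,7}: Z {2,3,4,5,6,7}->{4,5,6,7}
Constraint 4 (V < W) on D(V)={3} D(W)={2,3}: V {3}->{}; W {2,3}->{}
So after all 4 constraints: D(W) = {}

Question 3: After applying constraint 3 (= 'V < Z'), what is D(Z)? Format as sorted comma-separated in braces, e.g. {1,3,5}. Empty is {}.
Answer: {4,5,6,7}

Derivation:
Constraint 1 (Y != V) on D(Y)={2,3,4,5,6,7} D(V)={3,6,7}: no change
Constraint 2 (V + W = Y) on D(V)={3,6,7} D(W)={2,3,5} D(Y)={2,3,4,5,6,7}: V {3,6,7}->{3}; W {2,3,5}->{2,3}; Y {2,3,4,5,6,7}->{5,6}
Constraint 3 (V < Z) on D(V)={3} D(Z)={2,3,4,5,6,7}: Z {2,3,4,5,6,7}->{4,5,6,7}
So after constraint 3: D(Z) = {4,5,6,7}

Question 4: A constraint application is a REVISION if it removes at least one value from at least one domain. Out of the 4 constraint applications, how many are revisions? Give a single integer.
Constraint 1 (Y != V) on D(Y)={2,3,4,5,6,7} D(V)={3,6,7}: no change => not a revision
Constraint 2 (V + W = Y) on D(V)={3,6,7} D(W)={2,3,5} D(Y)={2,3,4,5,6,7}: V {3,6,7}->{3}; W {2,3,5}->{2,3}; Y {2,3,4,5,6,7}->{5,6} => REVISION
Constraint 3 (V < Z) on D(V)={3} D(Z)={2,3,4,5,6,7}: Z {2,3,4,5,6,7}->{4,5,6,7} => REVISION
Constraint 4 (V < W) on D(V)={3} D(W)={2,3}: V {3}->{}; W {2,3}->{} => REVISION
Total revisions = 3

Answer: 3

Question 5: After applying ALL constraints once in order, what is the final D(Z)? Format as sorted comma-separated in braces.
Constraint 1 (Y != V) on D(Y)={2,3,4,5,6,7} D(V)={3,6,7}: no change
Constraint 2 (V + W = Y) on D(V)={3,6,7} D(W)={2,3,5} D(Y)={2,3,4,5,6,7}: V {3,6,7}->{3}; W {2,3,5}->{2,3}; Y {2,3,4,5,6,7}->{5,6}
Constraint 3 (V < Z) on D(V)={3} D(Z)={2,3,4,5,6,7}: Z {2,3,4,5,6,7}->{4,5,6,7}
Constraint 4 (V < W) on D(V)={3} D(W)={2,3}: V {3}->{}; W {2,3}->{}
So after all 4 constraints: D(Z) = {4,5,6,7}

Answer: {4,5,6,7}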